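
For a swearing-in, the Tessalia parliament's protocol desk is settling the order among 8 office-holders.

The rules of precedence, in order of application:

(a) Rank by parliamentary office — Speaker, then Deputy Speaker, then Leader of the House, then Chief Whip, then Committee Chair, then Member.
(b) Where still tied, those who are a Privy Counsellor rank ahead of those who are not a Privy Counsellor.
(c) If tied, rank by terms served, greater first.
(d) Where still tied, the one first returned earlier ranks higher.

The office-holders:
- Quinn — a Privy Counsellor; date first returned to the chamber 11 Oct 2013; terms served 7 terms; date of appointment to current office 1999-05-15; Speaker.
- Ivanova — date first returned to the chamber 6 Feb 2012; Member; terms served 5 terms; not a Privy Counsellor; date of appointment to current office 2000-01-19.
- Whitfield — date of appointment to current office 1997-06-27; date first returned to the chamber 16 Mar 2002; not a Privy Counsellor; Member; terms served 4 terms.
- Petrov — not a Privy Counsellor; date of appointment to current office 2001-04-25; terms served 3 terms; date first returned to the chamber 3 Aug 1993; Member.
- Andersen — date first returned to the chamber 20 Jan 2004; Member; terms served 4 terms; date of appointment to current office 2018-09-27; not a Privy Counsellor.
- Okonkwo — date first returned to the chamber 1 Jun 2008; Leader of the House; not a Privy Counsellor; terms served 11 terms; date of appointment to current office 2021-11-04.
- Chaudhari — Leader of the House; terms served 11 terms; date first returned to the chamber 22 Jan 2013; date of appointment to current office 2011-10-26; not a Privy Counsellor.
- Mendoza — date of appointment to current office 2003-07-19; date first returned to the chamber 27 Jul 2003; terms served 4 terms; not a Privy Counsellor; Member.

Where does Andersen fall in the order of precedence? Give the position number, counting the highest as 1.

By parliamentary office: Quinn (Speaker); then Okonkwo and Chaudhari (Leader of the House); then Ivanova, Whitfield, Mendoza, Andersen and Petrov (Member).
Okonkwo and Chaudhari are each not a Privy Counsellor, so the next rule applies.
Okonkwo and Chaudhari both have terms served 11 terms, so the next rule applies.
Among Okonkwo and Chaudhari, by date first returned to the chamber (earlier first): Okonkwo (1 Jun 2008) before Chaudhari (22 Jan 2013).
Ivanova, Whitfield, Mendoza, Andersen and Petrov are each not a Privy Counsellor, so the next rule applies.
Among Ivanova, Whitfield, Mendoza, Andersen and Petrov, by terms served (higher first): Ivanova (5 terms) before Whitfield, Mendoza and Andersen (4 terms) before Petrov (3 terms).
Among Whitfield, Mendoza and Andersen, by date first returned to the chamber (earlier first): Whitfield (16 Mar 2002) before Mendoza (27 Jul 2003) before Andersen (20 Jan 2004).
Order: Quinn, Okonkwo, Chaudhari, Ivanova, Whitfield, Mendoza, Andersen, Petrov. So position 7.

7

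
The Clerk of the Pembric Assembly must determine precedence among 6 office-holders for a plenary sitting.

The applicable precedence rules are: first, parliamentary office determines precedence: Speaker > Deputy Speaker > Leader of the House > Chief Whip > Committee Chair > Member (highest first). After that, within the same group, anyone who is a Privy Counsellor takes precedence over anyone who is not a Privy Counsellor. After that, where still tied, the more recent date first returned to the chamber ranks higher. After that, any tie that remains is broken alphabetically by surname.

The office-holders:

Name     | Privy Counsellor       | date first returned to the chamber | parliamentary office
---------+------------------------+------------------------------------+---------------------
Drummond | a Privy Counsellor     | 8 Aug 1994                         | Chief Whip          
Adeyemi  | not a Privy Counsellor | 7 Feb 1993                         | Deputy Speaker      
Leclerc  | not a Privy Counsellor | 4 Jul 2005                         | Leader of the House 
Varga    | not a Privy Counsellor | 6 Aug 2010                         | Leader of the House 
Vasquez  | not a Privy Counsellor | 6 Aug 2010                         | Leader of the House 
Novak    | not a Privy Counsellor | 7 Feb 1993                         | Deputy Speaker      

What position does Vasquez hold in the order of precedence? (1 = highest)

4

By parliamentary office: Adeyemi and Novak (Deputy Speaker); then Varga, Vasquez and Leclerc (Leader of the House); then Drummond (Chief Whip).
Adeyemi and Novak are each not a Privy Counsellor, so the next rule applies.
Adeyemi and Novak both have date first returned to the chamber 7 Feb 1993, so the next rule applies.
Among Adeyemi and Novak, alphabetically by surname: Adeyemi before Novak.
Varga, Vasquez and Leclerc are each not a Privy Counsellor, so the next rule applies.
Among Varga, Vasquez and Leclerc, by date first returned to the chamber (later first): Varga and Vasquez (6 Aug 2010) before Leclerc (4 Jul 2005).
Among Varga and Vasquez, alphabetically by surname: Varga before Vasquez.
Order: Adeyemi, Novak, Varga, Vasquez, Leclerc, Drummond. So position 4.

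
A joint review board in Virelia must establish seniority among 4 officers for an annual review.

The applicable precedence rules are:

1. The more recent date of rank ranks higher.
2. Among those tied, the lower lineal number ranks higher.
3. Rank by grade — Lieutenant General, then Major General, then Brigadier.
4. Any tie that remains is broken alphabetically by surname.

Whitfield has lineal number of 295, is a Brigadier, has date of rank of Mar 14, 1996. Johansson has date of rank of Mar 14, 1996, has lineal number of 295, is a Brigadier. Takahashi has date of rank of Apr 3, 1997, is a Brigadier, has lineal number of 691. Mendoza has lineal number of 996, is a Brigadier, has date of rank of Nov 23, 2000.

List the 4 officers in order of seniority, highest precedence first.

By date of rank (later first): Mendoza (Nov 23, 2000); then Takahashi (Apr 3, 1997); then Johansson and Whitfield (both Mar 14, 1996).
Johansson and Whitfield both have lineal number 295, so the next rule applies.
Johansson and Whitfield are each Brigadier, so the next rule applies.
Among Johansson and Whitfield, alphabetically by surname: Johansson before Whitfield.
Full order: Mendoza, Takahashi, Johansson, Whitfield.

Mendoza, Takahashi, Johansson, Whitfield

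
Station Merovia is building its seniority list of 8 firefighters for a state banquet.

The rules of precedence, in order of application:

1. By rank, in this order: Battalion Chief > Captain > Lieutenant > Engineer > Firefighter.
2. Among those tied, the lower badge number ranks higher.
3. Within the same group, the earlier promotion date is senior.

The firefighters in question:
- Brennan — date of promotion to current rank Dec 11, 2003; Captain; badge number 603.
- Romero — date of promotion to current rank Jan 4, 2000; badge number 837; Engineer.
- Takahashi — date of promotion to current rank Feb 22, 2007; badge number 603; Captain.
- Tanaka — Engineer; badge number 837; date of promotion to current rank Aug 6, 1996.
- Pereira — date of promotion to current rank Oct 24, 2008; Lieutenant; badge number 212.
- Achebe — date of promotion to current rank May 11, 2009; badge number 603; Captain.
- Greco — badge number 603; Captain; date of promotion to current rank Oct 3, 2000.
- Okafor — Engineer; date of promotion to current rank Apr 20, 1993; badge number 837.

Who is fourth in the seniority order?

By rank: Greco, Brennan, Takahashi and Achebe (Captain); then Pereira (Lieutenant); then Okafor, Tanaka and Romero (Engineer).
Greco, Brennan, Takahashi and Achebe all have badge number 603, so the next rule applies.
Among Greco, Brennan, Takahashi and Achebe, by date of promotion to current rank (earlier first): Greco (Oct 3, 2000) before Brennan (Dec 11, 2003) before Takahashi (Feb 22, 2007) before Achebe (May 11, 2009).
Okafor, Tanaka and Romero all have badge number 837, so the next rule applies.
Among Okafor, Tanaka and Romero, by date of promotion to current rank (earlier first): Okafor (Apr 20, 1993) before Tanaka (Aug 6, 1996) before Romero (Jan 4, 2000).
Order: Greco, Brennan, Takahashi, Achebe, Pereira, Okafor, Tanaka, Romero.

Achebe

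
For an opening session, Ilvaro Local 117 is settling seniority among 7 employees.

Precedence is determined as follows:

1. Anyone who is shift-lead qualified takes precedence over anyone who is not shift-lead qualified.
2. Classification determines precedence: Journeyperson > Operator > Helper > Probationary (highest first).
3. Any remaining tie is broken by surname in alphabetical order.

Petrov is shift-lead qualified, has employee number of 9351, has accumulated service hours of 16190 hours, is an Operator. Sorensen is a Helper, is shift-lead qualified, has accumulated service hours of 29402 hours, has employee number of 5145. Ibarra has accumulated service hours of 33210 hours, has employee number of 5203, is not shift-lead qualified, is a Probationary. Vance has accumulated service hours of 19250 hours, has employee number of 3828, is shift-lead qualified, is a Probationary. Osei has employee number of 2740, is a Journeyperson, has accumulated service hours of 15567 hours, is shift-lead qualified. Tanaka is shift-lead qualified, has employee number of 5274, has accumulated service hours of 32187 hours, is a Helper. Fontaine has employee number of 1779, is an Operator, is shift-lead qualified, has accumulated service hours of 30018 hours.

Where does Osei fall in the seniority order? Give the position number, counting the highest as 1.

By the first rule: Osei, Fontaine, Petrov, Sorensen, Tanaka and Vance (each shift-lead qualified); then Ibarra (not shift-lead qualified).
Among Osei, Fontaine, Petrov, Sorensen, Tanaka and Vance, by classification: Osei (Journeyperson) before Fontaine and Petrov (Operator) before Sorensen and Tanaka (Helper) before Vance (Probationary).
Among Fontaine and Petrov, alphabetically by surname: Fontaine before Petrov.
Among Sorensen and Tanaka, alphabetically by surname: Sorensen before Tanaka.
Order: Osei, Fontaine, Petrov, Sorensen, Tanaka, Vance, Ibarra. So position 1.

1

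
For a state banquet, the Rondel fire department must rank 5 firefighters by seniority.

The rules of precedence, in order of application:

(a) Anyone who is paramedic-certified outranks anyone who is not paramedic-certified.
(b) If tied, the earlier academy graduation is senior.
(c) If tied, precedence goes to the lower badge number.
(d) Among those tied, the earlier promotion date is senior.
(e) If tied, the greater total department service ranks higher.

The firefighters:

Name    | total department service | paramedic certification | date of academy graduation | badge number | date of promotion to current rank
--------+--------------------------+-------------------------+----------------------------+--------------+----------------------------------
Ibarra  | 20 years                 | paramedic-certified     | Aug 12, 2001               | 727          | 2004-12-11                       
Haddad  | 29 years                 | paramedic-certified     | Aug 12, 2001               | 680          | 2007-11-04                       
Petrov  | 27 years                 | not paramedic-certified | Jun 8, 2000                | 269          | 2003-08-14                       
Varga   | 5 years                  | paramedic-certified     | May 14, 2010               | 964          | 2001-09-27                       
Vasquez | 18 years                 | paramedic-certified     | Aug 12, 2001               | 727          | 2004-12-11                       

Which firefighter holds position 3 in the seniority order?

By the first rule: Haddad, Ibarra, Vasquez and Varga (each paramedic-certified); then Petrov (not paramedic-certified).
Among Haddad, Ibarra, Vasquez and Varga, by date of academy graduation (earlier first): Haddad, Ibarra and Vasquez (Aug 12, 2001) before Varga (May 14, 2010).
Among Haddad, Ibarra and Vasquez, by badge number (lower first): Haddad (680) before Ibarra and Vasquez (727).
Ibarra and Vasquez both have date of promotion to current rank 2004-12-11, so the next rule applies.
Among Ibarra and Vasquez, by total department service (higher first): Ibarra (20 years) before Vasquez (18 years).
Order: Haddad, Ibarra, Vasquez, Varga, Petrov.

Vasquez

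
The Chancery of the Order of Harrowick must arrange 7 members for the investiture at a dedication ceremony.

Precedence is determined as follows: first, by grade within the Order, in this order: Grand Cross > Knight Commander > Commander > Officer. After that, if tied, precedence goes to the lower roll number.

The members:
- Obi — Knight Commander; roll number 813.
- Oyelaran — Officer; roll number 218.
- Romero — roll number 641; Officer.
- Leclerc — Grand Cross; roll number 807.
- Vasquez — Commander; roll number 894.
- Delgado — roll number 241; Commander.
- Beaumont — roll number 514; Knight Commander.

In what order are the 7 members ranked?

Leclerc, Beaumont, Obi, Delgado, Vasquez, Oyelaran, Romero

By grade within the Order: Leclerc (Grand Cross); then Beaumont and Obi (Knight Commander); then Delgado and Vasquez (Commander); then Oyelaran and Romero (Officer).
Among Beaumont and Obi, by roll number (lower first): Beaumont (514) before Obi (813).
Among Delgado and Vasquez, by roll number (lower first): Delgado (241) before Vasquez (894).
Among Oyelaran and Romero, by roll number (lower first): Oyelaran (218) before Romero (641).
Full order: Leclerc, Beaumont, Obi, Delgado, Vasquez, Oyelaran, Romero.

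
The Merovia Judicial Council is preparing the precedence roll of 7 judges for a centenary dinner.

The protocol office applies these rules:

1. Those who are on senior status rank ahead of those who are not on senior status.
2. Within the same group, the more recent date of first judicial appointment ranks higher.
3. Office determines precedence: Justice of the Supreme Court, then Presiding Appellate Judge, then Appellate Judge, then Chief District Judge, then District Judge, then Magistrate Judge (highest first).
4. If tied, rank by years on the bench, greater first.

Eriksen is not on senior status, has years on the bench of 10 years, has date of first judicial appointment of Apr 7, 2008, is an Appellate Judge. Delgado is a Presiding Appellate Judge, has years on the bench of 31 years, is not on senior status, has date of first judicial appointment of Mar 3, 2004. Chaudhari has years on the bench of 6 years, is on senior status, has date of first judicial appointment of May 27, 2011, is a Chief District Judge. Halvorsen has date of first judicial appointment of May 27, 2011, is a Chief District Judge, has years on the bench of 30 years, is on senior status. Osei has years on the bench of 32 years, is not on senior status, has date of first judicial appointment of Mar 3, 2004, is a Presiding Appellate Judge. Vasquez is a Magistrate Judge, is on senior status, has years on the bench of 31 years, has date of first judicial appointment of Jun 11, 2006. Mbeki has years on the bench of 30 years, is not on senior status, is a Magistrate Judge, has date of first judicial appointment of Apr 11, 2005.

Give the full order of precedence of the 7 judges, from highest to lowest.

By the first rule: Halvorsen, Chaudhari and Vasquez (each on senior status); then Eriksen, Mbeki, Osei and Delgado (each not on senior status).
Among Halvorsen, Chaudhari and Vasquez, by date of first judicial appointment (later first): Halvorsen and Chaudhari (May 27, 2011) before Vasquez (Jun 11, 2006).
Halvorsen and Chaudhari are each Chief District Judge, so the next rule applies.
Among Halvorsen and Chaudhari, by years on the bench (higher first): Halvorsen (30 years) before Chaudhari (6 years).
Among Eriksen, Mbeki, Osei and Delgado, by date of first judicial appointment (later first): Eriksen (Apr 7, 2008) before Mbeki (Apr 11, 2005) before Osei and Delgado (Mar 3, 2004).
Osei and Delgado are each Presiding Appellate Judge, so the next rule applies.
Among Osei and Delgado, by years on the bench (higher first): Osei (32 years) before Delgado (31 years).
Full order: Halvorsen, Chaudhari, Vasquez, Eriksen, Mbeki, Osei, Delgado.

Halvorsen, Chaudhari, Vasquez, Eriksen, Mbeki, Osei, Delgado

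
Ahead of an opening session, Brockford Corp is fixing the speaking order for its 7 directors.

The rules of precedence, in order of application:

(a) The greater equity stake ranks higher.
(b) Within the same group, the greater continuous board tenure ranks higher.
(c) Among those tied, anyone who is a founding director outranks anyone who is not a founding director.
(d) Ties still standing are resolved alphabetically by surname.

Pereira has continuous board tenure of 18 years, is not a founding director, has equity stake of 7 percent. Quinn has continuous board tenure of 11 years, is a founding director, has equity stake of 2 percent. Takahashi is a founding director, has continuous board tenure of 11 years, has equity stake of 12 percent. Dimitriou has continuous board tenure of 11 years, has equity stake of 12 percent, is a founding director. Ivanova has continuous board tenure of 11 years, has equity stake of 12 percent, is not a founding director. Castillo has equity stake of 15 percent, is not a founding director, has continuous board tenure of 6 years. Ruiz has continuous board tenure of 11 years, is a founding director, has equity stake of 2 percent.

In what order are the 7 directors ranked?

Castillo, Dimitriou, Takahashi, Ivanova, Pereira, Quinn, Ruiz

By equity stake (higher first): Castillo (15 percent); then Dimitriou, Takahashi and Ivanova (each 12 percent); then Pereira (7 percent); then Quinn and Ruiz (both 2 percent).
Dimitriou, Takahashi and Ivanova all have continuous board tenure 11 years, so the next rule applies.
Among Dimitriou, Takahashi and Ivanova, a founding director before not a founding director: Dimitriou and Takahashi (a founding director) before Ivanova (not a founding director).
Among Dimitriou and Takahashi, alphabetically by surname: Dimitriou before Takahashi.
Quinn and Ruiz both have continuous board tenure 11 years, so the next rule applies.
Quinn and Ruiz are each a founding director, so the next rule applies.
Among Quinn and Ruiz, alphabetically by surname: Quinn before Ruiz.
Full order: Castillo, Dimitriou, Takahashi, Ivanova, Pereira, Quinn, Ruiz.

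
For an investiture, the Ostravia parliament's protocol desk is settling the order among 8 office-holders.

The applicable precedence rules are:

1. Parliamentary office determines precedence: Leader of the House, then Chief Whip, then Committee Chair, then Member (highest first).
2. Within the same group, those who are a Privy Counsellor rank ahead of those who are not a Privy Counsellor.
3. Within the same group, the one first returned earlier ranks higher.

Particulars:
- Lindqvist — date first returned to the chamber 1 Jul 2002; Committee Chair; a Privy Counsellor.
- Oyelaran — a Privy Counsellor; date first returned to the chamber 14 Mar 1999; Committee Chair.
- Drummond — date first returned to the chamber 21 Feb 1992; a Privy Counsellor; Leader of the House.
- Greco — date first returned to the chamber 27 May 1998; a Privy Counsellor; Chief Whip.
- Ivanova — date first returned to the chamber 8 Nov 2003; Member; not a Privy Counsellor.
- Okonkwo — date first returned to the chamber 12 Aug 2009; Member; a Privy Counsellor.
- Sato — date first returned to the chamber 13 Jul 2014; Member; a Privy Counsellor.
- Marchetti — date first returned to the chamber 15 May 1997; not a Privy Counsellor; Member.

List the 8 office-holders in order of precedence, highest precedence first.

By parliamentary office: Drummond (Leader of the House); then Greco (Chief Whip); then Oyelaran and Lindqvist (Committee Chair); then Okonkwo, Sato, Marchetti and Ivanova (Member).
Oyelaran and Lindqvist are each a Privy Counsellor, so the next rule applies.
Among Oyelaran and Lindqvist, by date first returned to the chamber (earlier first): Oyelaran (14 Mar 1999) before Lindqvist (1 Jul 2002).
Among Okonkwo, Sato, Marchetti and Ivanova, a Privy Counsellor before not a Privy Counsellor: Okonkwo and Sato (a Privy Counsellor) before Marchetti and Ivanova (not a Privy Counsellor).
Among Okonkwo and Sato, by date first returned to the chamber (earlier first): Okonkwo (12 Aug 2009) before Sato (13 Jul 2014).
Among Marchetti and Ivanova, by date first returned to the chamber (earlier first): Marchetti (15 May 1997) before Ivanova (8 Nov 2003).
Full order: Drummond, Greco, Oyelaran, Lindqvist, Okonkwo, Sato, Marchetti, Ivanova.

Drummond, Greco, Oyelaran, Lindqvist, Okonkwo, Sato, Marchetti, Ivanova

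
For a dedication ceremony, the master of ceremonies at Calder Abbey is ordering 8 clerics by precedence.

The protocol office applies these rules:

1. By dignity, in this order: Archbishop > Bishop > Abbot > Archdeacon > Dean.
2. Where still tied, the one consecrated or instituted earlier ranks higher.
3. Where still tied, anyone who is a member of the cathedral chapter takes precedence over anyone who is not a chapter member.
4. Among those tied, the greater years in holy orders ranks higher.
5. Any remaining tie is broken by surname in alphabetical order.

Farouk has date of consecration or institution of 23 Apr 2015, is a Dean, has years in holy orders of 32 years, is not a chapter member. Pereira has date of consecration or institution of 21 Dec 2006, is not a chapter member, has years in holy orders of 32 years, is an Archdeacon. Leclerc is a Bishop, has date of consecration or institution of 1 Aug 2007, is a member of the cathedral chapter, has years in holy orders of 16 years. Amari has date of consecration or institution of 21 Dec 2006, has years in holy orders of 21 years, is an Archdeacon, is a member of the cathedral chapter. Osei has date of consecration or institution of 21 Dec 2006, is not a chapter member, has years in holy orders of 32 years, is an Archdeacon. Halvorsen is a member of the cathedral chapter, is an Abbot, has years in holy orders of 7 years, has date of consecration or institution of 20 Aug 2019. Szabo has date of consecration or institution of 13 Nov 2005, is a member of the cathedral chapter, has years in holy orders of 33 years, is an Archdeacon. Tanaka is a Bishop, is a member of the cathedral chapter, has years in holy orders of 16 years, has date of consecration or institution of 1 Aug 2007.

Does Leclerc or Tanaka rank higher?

By dignity: Leclerc and Tanaka (Bishop); then Halvorsen (Abbot); then Szabo, Amari, Osei and Pereira (Archdeacon); then Farouk (Dean).
Leclerc and Tanaka both have date of consecration or institution 1 Aug 2007, so the next rule applies.
Leclerc and Tanaka are each a member of the cathedral chapter, so the next rule applies.
Leclerc and Tanaka both have years in holy orders 16 years, so the next rule applies.
Among Leclerc and Tanaka, alphabetically by surname: Leclerc before Tanaka.
Among Szabo, Amari, Osei and Pereira, by date of consecration or institution (earlier first): Szabo (13 Nov 2005) before Amari, Osei and Pereira (21 Dec 2006).
Among Amari, Osei and Pereira, a member of the cathedral chapter before not a chapter member: Amari (a member of the cathedral chapter) before Osei and Pereira (not a chapter member).
Osei and Pereira both have years in holy orders 32 years, so the next rule applies.
Among Osei and Pereira, alphabetically by surname: Osei before Pereira.
So Leclerc takes precedence.

Leclerc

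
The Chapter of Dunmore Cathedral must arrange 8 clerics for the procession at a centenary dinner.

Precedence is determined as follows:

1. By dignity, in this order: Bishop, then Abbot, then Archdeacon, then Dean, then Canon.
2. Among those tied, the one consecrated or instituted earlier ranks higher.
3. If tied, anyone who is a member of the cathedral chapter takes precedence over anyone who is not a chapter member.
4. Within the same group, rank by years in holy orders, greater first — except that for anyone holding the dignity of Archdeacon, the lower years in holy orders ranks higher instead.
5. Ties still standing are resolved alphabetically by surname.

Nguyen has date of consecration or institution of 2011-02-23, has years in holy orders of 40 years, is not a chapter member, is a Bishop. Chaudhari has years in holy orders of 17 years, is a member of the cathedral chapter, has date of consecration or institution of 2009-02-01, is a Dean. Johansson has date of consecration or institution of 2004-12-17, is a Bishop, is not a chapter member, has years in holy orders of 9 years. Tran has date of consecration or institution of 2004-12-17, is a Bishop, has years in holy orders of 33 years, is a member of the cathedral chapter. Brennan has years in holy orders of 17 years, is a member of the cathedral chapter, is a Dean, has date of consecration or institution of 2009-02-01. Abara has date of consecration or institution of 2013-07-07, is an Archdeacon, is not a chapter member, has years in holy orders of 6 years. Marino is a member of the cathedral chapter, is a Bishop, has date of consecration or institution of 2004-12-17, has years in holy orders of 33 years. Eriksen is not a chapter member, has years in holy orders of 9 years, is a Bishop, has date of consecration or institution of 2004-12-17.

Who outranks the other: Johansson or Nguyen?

Johansson

By dignity: Marino, Tran, Eriksen, Johansson and Nguyen (Bishop); then Abara (Archdeacon); then Brennan and Chaudhari (Dean).
Among Marino, Tran, Eriksen, Johansson and Nguyen, by date of consecration or institution (earlier first): Marino, Tran, Eriksen and Johansson (2004-12-17) before Nguyen (2011-02-23).
Among Marino, Tran, Eriksen and Johansson, a member of the cathedral chapter before not a chapter member: Marino and Tran (a member of the cathedral chapter) before Eriksen and Johansson (not a chapter member).
Marino and Tran both have years in holy orders 33 years, so the next rule applies.
Among Marino and Tran, alphabetically by surname: Marino before Tran.
Eriksen and Johansson both have years in holy orders 9 years, so the next rule applies.
Among Eriksen and Johansson, alphabetically by surname: Eriksen before Johansson.
Brennan and Chaudhari both have date of consecration or institution 2009-02-01, so the next rule applies.
Brennan and Chaudhari are each a member of the cathedral chapter, so the next rule applies.
Brennan and Chaudhari both have years in holy orders 17 years, so the next rule applies.
Among Brennan and Chaudhari, alphabetically by surname: Brennan before Chaudhari.
So Johansson takes precedence.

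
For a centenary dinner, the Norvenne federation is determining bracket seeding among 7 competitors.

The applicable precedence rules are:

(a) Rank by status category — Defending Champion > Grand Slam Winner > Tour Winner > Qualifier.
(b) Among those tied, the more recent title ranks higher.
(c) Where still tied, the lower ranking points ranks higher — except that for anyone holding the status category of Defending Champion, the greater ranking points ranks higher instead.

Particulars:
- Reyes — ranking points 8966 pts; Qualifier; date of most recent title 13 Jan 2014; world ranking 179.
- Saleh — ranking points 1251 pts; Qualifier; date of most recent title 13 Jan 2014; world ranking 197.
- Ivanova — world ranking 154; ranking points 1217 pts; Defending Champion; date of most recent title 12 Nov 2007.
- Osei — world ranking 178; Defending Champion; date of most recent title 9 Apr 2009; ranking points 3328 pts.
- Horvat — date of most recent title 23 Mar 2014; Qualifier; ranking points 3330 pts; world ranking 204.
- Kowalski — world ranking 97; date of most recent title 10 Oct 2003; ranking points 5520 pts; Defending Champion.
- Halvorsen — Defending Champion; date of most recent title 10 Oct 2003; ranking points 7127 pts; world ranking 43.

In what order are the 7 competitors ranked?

Osei, Ivanova, Halvorsen, Kowalski, Horvat, Saleh, Reyes

By status category: Osei, Ivanova, Halvorsen and Kowalski (Defending Champion); then Horvat, Saleh and Reyes (Qualifier).
Among Osei, Ivanova, Halvorsen and Kowalski, by date of most recent title (later first): Osei (9 Apr 2009) before Ivanova (12 Nov 2007) before Halvorsen and Kowalski (10 Oct 2003).
Among Halvorsen and Kowalski, by ranking points (higher first) (reversed rule for this group): Halvorsen (7127 pts) before Kowalski (5520 pts).
Among Horvat, Saleh and Reyes, by date of most recent title (later first): Horvat (23 Mar 2014) before Saleh and Reyes (13 Jan 2014).
Among Saleh and Reyes, by ranking points (lower first): Saleh (1251 pts) before Reyes (8966 pts).
Full order: Osei, Ivanova, Halvorsen, Kowalski, Horvat, Saleh, Reyes.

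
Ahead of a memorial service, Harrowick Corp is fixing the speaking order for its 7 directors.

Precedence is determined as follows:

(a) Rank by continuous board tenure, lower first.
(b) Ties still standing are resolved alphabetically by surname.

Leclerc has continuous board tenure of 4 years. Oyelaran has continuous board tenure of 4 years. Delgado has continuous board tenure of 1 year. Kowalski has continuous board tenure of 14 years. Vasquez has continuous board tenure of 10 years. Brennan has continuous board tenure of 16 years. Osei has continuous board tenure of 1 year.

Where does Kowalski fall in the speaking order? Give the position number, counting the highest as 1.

By continuous board tenure (lower first): Delgado and Osei (both 1 year); then Leclerc and Oyelaran (both 4 years); then Vasquez (10 years); then Kowalski (14 years); then Brennan (16 years).
Among Delgado and Osei, alphabetically by surname: Delgado before Osei.
Among Leclerc and Oyelaran, alphabetically by surname: Leclerc before Oyelaran.
Order: Delgado, Osei, Leclerc, Oyelaran, Vasquez, Kowalski, Brennan. So position 6.

6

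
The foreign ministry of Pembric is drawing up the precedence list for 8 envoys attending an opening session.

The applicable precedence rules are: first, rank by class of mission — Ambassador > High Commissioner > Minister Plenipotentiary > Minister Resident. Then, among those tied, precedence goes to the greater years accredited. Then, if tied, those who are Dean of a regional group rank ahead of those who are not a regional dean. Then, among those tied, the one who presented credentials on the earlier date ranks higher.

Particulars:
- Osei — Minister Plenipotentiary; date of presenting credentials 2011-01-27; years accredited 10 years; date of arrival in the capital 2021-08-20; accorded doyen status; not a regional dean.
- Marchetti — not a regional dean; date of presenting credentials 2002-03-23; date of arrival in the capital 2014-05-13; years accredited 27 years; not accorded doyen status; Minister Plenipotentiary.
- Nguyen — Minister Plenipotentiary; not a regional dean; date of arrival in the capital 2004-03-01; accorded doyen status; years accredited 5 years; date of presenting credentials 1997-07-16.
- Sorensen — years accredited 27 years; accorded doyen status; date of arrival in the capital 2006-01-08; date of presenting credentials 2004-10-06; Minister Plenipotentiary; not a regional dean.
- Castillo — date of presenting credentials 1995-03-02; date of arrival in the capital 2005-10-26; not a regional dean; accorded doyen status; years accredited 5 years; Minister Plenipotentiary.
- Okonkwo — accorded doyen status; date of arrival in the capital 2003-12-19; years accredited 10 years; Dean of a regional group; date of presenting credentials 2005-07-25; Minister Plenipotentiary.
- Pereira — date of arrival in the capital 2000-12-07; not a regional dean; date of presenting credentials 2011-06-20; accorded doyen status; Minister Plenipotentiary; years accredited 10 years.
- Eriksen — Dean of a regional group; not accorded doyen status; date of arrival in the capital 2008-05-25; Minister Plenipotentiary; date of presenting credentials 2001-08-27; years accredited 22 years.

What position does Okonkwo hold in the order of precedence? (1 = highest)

By class of mission: Marchetti, Sorensen, Eriksen, Okonkwo, Osei, Pereira, Castillo and Nguyen (Minister Plenipotentiary).
Among Marchetti, Sorensen, Eriksen, Okonkwo, Osei, Pereira, Castillo and Nguyen, by years accredited (higher first): Marchetti and Sorensen (27 years) before Eriksen (22 years) before Okonkwo, Osei and Pereira (10 years) before Castillo and Nguyen (5 years).
Marchetti and Sorensen are each not a regional dean, so the next rule applies.
Among Marchetti and Sorensen, by date of presenting credentials (earlier first): Marchetti (2002-03-23) before Sorensen (2004-10-06).
Among Okonkwo, Osei and Pereira, Dean of a regional group before not a regional dean: Okonkwo (Dean of a regional group) before Osei and Pereira (not a regional dean).
Among Osei and Pereira, by date of presenting credentials (earlier first): Osei (2011-01-27) before Pereira (2011-06-20).
Castillo and Nguyen are each not a regional dean, so the next rule applies.
Among Castillo and Nguyen, by date of presenting credentials (earlier first): Castillo (1995-03-02) before Nguyen (1997-07-16).
Order: Marchetti, Sorensen, Eriksen, Okonkwo, Osei, Pereira, Castillo, Nguyen. So position 4.

4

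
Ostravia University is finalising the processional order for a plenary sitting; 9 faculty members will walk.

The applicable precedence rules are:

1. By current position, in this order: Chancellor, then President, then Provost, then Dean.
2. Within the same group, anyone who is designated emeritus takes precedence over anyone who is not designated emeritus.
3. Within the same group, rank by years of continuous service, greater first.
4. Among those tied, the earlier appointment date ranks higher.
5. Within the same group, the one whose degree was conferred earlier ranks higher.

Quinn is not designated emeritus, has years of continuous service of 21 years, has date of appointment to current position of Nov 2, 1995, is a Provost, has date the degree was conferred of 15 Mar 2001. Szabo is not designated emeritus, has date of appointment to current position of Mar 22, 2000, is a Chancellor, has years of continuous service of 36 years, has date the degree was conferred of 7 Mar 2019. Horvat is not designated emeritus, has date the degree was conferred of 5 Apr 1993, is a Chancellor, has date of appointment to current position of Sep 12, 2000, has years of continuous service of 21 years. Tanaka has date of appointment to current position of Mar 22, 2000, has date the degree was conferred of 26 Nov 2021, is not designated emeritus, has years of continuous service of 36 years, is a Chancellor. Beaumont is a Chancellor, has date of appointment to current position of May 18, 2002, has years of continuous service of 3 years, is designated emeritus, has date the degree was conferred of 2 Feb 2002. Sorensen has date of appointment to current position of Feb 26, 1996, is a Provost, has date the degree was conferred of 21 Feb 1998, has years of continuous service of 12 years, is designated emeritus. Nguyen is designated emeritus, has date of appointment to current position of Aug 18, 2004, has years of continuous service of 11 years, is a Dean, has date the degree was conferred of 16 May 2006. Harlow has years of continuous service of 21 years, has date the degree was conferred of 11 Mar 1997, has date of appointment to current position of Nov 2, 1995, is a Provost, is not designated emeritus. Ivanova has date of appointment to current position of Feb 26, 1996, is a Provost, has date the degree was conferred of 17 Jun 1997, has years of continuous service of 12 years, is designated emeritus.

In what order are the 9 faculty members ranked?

By current position: Beaumont, Szabo, Tanaka and Horvat (Chancellor); then Ivanova, Sorensen, Harlow and Quinn (Provost); then Nguyen (Dean).
Among Beaumont, Szabo, Tanaka and Horvat, designated emeritus before not designated emeritus: Beaumont (designated emeritus) before Szabo, Tanaka and Horvat (not designated emeritus).
Among Szabo, Tanaka and Horvat, by years of continuous service (higher first): Szabo and Tanaka (36 years) before Horvat (21 years).
Szabo and Tanaka both have date of appointment to current position Mar 22, 2000, so the next rule applies.
Among Szabo and Tanaka, by date the degree was conferred (earlier first): Szabo (7 Mar 2019) before Tanaka (26 Nov 2021).
Among Ivanova, Sorensen, Harlow and Quinn, designated emeritus before not designated emeritus: Ivanova and Sorensen (designated emeritus) before Harlow and Quinn (not designated emeritus).
Ivanova and Sorensen both have years of continuous service 12 years, so the next rule applies.
Ivanova and Sorensen both have date of appointment to current position Feb 26, 1996, so the next rule applies.
Among Ivanova and Sorensen, by date the degree was conferred (earlier first): Ivanova (17 Jun 1997) before Sorensen (21 Feb 1998).
Harlow and Quinn both have years of continuous service 21 years, so the next rule applies.
Harlow and Quinn both have date of appointment to current position Nov 2, 1995, so the next rule applies.
Among Harlow and Quinn, by date the degree was conferred (earlier first): Harlow (11 Mar 1997) before Quinn (15 Mar 2001).
Full order: Beaumont, Szabo, Tanaka, Horvat, Ivanova, Sorensen, Harlow, Quinn, Nguyen.

Beaumont, Szabo, Tanaka, Horvat, Ivanova, Sorensen, Harlow, Quinn, Nguyen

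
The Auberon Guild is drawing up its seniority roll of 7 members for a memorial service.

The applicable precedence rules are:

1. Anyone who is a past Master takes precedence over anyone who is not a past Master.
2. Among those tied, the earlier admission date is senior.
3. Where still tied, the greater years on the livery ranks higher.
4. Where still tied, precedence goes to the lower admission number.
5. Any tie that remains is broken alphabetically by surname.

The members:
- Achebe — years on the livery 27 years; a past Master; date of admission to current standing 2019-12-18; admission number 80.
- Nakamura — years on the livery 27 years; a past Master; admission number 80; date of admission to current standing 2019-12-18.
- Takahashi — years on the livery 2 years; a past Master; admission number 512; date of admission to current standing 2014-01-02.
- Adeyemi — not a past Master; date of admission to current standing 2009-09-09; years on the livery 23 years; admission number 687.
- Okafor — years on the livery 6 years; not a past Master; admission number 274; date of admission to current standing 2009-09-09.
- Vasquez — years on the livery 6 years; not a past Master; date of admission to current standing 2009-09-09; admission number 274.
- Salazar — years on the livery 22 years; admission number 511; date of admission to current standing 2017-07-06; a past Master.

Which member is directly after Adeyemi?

By the first rule: Takahashi, Salazar, Achebe and Nakamura (each a past Master); then Adeyemi, Okafor and Vasquez (each not a past Master).
Among Takahashi, Salazar, Achebe and Nakamura, by date of admission to current standing (earlier first): Takahashi (2014-01-02) before Salazar (2017-07-06) before Achebe and Nakamura (2019-12-18).
Achebe and Nakamura both have years on the livery 27 years, so the next rule applies.
Achebe and Nakamura both have admission number 80, so the next rule applies.
Among Achebe and Nakamura, alphabetically by surname: Achebe before Nakamura.
Adeyemi, Okafor and Vasquez all have date of admission to current standing 2009-09-09, so the next rule applies.
Among Adeyemi, Okafor and Vasquez, by years on the livery (higher first): Adeyemi (23 years) before Okafor and Vasquez (6 years).
Okafor and Vasquez both have admission number 274, so the next rule applies.
Among Okafor and Vasquez, alphabetically by surname: Okafor before Vasquez.
Order: Takahashi, Salazar, Achebe, Nakamura, Adeyemi, Okafor, Vasquez.

Okafor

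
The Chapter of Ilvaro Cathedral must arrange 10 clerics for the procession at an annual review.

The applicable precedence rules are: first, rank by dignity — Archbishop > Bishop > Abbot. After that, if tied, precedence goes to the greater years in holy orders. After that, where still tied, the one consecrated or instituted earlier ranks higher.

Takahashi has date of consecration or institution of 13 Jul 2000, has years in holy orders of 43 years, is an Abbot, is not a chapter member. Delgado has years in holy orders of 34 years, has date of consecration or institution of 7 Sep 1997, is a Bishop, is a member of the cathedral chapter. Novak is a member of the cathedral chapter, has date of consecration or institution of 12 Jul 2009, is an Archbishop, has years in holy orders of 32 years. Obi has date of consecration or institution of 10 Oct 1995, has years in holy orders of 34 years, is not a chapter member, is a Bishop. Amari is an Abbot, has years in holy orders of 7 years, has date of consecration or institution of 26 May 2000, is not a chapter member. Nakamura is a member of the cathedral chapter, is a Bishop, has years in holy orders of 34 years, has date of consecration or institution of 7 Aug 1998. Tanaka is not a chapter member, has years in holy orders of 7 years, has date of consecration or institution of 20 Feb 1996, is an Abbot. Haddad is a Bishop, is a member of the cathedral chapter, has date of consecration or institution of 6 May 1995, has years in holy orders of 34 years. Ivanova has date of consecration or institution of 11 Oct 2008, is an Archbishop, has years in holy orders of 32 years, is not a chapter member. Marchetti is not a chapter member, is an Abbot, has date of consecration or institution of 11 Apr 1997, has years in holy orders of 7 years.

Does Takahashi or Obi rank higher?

Obi

By dignity: Ivanova and Novak (Archbishop); then Haddad, Obi, Delgado and Nakamura (Bishop); then Takahashi, Tanaka, Marchetti and Amari (Abbot).
Ivanova and Novak both have years in holy orders 32 years, so the next rule applies.
Among Ivanova and Novak, by date of consecration or institution (earlier first): Ivanova (11 Oct 2008) before Novak (12 Jul 2009).
Haddad, Obi, Delgado and Nakamura all have years in holy orders 34 years, so the next rule applies.
Among Haddad, Obi, Delgado and Nakamura, by date of consecration or institution (earlier first): Haddad (6 May 1995) before Obi (10 Oct 1995) before Delgado (7 Sep 1997) before Nakamura (7 Aug 1998).
Among Takahashi, Tanaka, Marchetti and Amari, by years in holy orders (higher first): Takahashi (43 years) before Tanaka, Marchetti and Amari (7 years).
Among Tanaka, Marchetti and Amari, by date of consecration or institution (earlier first): Tanaka (20 Feb 1996) before Marchetti (11 Apr 1997) before Amari (26 May 2000).
So Obi takes precedence.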